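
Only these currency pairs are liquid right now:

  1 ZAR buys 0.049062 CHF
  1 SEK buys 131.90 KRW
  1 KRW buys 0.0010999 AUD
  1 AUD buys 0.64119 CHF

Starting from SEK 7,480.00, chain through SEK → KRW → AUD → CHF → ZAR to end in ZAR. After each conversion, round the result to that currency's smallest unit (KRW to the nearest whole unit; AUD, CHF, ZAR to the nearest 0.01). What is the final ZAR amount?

ZAR 14,182.06

SEK 7,480.00 × 131.90 = KRW 986,612
KRW 986,612 × 0.0010999 = AUD 1,085.17
AUD 1,085.17 × 0.64119 = CHF 695.80
CHF 695.80 ÷ 0.049062 = ZAR 14,182.06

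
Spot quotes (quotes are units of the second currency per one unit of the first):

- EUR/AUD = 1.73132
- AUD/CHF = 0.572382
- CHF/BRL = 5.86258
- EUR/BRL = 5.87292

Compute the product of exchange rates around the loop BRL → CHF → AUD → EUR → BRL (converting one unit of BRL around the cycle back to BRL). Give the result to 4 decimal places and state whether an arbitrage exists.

1.0109 (arbitrage exists)

Around BRL → CHF → AUD → EUR → BRL: 1 ÷ 5.86258 ÷ 0.572382 ÷ 1.73132 × 5.87292 = 1.010886
Product > 1; profitable direction is BRL → CHF → AUD → EUR → BRL.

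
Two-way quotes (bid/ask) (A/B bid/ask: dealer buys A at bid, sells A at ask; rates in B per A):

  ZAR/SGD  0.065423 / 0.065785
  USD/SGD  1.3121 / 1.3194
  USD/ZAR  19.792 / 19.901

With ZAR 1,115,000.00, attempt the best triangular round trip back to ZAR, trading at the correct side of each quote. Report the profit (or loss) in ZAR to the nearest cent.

Net profit: ZAR 2,480.68

Best loop ZAR → USD → SGD → ZAR:
ZAR 1,115,000.00 ÷ 19.901 (buy USD at ask) = USD 56,027.34
USD 56,027.34 × 1.3121 (sell USD at bid) = SGD 73,513.47
SGD 73,513.47 ÷ 0.065785 (buy ZAR at ask) = ZAR 1,117,480.68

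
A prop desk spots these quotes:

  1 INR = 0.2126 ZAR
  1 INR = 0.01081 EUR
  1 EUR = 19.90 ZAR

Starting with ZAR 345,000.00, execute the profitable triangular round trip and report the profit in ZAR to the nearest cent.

Profit: ZAR 4,087.75

Profitable loop is ZAR → INR → EUR → ZAR:
ZAR 345,000.00 ÷ 0.2126 = INR 1,622,765.76
INR 1,622,765.76 × 0.01081 = EUR 17,542.10
EUR 17,542.10 × 19.90 = ZAR 349,087.75
Profit = ZAR 349,087.75 − ZAR 345,000.00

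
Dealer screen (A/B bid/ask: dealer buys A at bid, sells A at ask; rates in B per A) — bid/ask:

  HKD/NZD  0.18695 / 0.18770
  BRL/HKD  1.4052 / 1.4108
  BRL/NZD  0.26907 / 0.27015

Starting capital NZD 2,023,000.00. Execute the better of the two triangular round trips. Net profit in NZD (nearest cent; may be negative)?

Net profit: NZD 32,566.06

Best loop NZD → HKD → BRL → NZD:
NZD 2,023,000.00 ÷ 0.18770 (buy HKD at ask) = HKD 10,777,836.97
HKD 10,777,836.97 ÷ 1.4108 (buy BRL at ask) = BRL 7,639,521.53
BRL 7,639,521.53 × 0.26907 (sell BRL at bid) = NZD 2,055,566.06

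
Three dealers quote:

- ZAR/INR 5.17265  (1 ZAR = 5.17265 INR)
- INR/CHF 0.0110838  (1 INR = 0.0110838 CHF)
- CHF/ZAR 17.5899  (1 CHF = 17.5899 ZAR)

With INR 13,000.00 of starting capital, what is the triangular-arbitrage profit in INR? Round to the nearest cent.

Profitable loop is INR → CHF → ZAR → INR:
INR 13,000.00 × 0.0110838 = CHF 144.09
CHF 144.09 × 17.5899 = ZAR 2,534.52
ZAR 2,534.52 × 5.17265 = INR 13,110.18
Profit = INR 13,110.18 − INR 13,000.00

Profit: INR 110.18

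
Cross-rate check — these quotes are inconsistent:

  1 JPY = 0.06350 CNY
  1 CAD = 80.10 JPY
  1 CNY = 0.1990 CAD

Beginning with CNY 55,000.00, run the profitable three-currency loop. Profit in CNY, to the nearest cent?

Profitable loop is CNY → CAD → JPY → CNY:
CNY 55,000.00 × 0.1990 = CAD 10,945.00
CAD 10,945.00 × 80.10 = JPY 876,694
JPY 876,694 × 0.06350 = CNY 55,670.10
Profit = CNY 55,670.10 − CNY 55,000.00

Profit: CNY 670.10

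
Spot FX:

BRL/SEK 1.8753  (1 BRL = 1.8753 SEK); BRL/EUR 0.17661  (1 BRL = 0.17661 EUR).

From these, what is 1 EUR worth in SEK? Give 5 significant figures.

EUR/SEK = 10.618

1 EUR ÷ 0.17661 = 5.66219 BRL
5.66219 BRL × 1.8753 = 10.6183 SEK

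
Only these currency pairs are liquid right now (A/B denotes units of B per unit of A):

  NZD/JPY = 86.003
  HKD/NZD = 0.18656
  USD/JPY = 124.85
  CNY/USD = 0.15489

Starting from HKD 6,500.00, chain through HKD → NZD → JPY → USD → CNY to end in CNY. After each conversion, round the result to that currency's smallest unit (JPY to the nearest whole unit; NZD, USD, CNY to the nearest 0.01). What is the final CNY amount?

HKD 6,500.00 × 0.18656 = NZD 1,212.64
NZD 1,212.64 × 86.003 = JPY 104,291
JPY 104,291 ÷ 124.85 = USD 835.33
USD 835.33 ÷ 0.15489 = CNY 5,393.05

CNY 5,393.05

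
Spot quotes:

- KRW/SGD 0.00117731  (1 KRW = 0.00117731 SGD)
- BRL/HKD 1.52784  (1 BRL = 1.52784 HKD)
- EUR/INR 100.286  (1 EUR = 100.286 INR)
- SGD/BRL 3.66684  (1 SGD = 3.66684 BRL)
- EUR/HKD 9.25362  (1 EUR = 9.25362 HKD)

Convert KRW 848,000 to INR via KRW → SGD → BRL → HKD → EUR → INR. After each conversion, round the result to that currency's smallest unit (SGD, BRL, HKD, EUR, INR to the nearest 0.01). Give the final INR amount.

KRW 848,000 × 0.00117731 = SGD 998.36
SGD 998.36 × 3.66684 = BRL 3,660.83
BRL 3,660.83 × 1.52784 = HKD 5,593.16
HKD 5,593.16 ÷ 9.25362 = EUR 604.43
EUR 604.43 × 100.286 = INR 60,615.87

INR 60,615.87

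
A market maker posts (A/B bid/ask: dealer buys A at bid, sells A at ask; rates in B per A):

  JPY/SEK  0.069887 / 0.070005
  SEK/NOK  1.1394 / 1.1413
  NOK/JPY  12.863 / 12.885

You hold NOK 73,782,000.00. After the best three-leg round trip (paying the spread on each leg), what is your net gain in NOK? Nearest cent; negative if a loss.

Net profit: NOK 1,790,763.99

Best loop NOK → JPY → SEK → NOK:
NOK 73,782,000.00 × 12.863 (sell NOK at bid) = JPY 949,057,866
JPY 949,057,866 × 0.069887 (sell JPY at bid) = SEK 66,326,807.08
SEK 66,326,807.08 × 1.1394 (sell SEK at bid) = NOK 75,572,763.99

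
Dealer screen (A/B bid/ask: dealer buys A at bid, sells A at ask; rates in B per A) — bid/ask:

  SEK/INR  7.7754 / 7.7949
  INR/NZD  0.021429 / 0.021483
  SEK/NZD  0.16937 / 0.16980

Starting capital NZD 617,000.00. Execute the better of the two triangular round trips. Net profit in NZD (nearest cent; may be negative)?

Best loop NZD → INR → SEK → NZD:
NZD 617,000.00 ÷ 0.021483 (buy INR at ask) = INR 28,720,383.56
INR 28,720,383.56 ÷ 7.7949 (buy SEK at ask) = SEK 3,684,509.56
SEK 3,684,509.56 × 0.16937 (sell SEK at bid) = NZD 624,045.38

Net profit: NZD 7,045.38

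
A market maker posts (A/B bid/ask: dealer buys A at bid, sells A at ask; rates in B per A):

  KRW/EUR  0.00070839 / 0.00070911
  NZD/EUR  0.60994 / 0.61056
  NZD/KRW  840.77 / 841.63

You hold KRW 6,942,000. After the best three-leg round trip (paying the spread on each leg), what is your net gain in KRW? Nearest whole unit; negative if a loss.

Net profit: KRW 152,747

Best loop KRW → NZD → EUR → KRW:
KRW 6,942,000 ÷ 841.63 (buy NZD at ask) = NZD 8,248.28
NZD 8,248.28 × 0.60994 (sell NZD at bid) = EUR 5,030.96
EUR 5,030.96 ÷ 0.00070911 (buy KRW at ask) = KRW 7,094,747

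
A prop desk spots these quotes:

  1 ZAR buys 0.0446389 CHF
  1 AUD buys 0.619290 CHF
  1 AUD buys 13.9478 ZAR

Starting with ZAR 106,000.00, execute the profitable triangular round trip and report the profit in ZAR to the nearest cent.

Profitable loop is ZAR → CHF → AUD → ZAR:
ZAR 106,000.00 × 0.0446389 = CHF 4,731.72
CHF 4,731.72 ÷ 0.619290 = AUD 7,640.56
AUD 7,640.56 × 13.9478 = ZAR 106,569.03
Profit = ZAR 106,569.03 − ZAR 106,000.00

Profit: ZAR 569.03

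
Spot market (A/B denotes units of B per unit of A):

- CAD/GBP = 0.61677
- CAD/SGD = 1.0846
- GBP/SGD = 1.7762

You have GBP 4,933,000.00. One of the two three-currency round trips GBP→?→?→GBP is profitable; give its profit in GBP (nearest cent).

Profitable loop is GBP → SGD → CAD → GBP:
GBP 4,933,000.00 × 1.7762 = SGD 8,761,994.60
SGD 8,761,994.60 ÷ 1.0846 = CAD 8,078,549.33
CAD 8,078,549.33 × 0.61677 = GBP 4,982,606.87
Profit = GBP 4,982,606.87 − GBP 4,933,000.00

Profit: GBP 49,606.87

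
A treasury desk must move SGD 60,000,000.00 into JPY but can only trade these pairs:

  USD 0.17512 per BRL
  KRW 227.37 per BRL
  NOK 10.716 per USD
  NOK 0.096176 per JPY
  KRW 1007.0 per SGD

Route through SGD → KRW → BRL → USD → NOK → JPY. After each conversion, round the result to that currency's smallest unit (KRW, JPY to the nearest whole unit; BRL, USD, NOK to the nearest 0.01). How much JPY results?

JPY 5,185,006,462

SGD 60,000,000.00 × 1007.0 = KRW 60,420,000,000
KRW 60,420,000,000 ÷ 227.37 = BRL 265,734,265.73
BRL 265,734,265.73 × 0.17512 = USD 46,535,384.61
USD 46,535,384.61 × 10.716 = NOK 498,673,181.48
NOK 498,673,181.48 ÷ 0.096176 = JPY 5,185,006,462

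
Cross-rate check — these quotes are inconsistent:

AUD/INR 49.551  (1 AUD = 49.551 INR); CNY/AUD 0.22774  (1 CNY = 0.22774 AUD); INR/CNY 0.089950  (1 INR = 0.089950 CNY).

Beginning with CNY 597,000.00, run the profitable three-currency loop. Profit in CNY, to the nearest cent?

Profit: CNY 8,992.49

Profitable loop is CNY → AUD → INR → CNY:
CNY 597,000.00 × 0.22774 = AUD 135,960.78
AUD 135,960.78 × 49.551 = INR 6,736,992.61
INR 6,736,992.61 × 0.089950 = CNY 605,992.49
Profit = CNY 605,992.49 − CNY 597,000.00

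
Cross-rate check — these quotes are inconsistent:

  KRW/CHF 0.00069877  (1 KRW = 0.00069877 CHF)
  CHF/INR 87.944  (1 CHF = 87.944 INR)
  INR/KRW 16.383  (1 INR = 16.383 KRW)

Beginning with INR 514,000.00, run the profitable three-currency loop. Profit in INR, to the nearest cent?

Profit: INR 3,484.11

Profitable loop is INR → KRW → CHF → INR:
INR 514,000.00 × 16.383 = KRW 8,420,862
KRW 8,420,862 × 0.00069877 = CHF 5,884.25
CHF 5,884.25 × 87.944 = INR 517,484.11
Profit = INR 517,484.11 − INR 514,000.00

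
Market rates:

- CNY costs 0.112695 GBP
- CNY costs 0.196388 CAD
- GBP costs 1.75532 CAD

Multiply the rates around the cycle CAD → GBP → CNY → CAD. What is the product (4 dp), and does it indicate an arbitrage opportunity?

0.9928 (arbitrage exists)

Around CAD → GBP → CNY → CAD: 1 ÷ 1.75532 ÷ 0.112695 × 0.196388 = 0.992782
Product < 1; profitable direction is CAD → CNY → GBP → CAD.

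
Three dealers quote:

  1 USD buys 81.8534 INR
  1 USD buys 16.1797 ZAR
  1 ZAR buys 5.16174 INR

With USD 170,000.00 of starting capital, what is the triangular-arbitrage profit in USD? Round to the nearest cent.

Profitable loop is USD → ZAR → INR → USD:
USD 170,000.00 × 16.1797 = ZAR 2,750,549.00
ZAR 2,750,549.00 × 5.16174 = INR 14,197,618.80
INR 14,197,618.80 ÷ 81.8534 = USD 173,451.79
Profit = USD 173,451.79 − USD 170,000.00

Profit: USD 3,451.79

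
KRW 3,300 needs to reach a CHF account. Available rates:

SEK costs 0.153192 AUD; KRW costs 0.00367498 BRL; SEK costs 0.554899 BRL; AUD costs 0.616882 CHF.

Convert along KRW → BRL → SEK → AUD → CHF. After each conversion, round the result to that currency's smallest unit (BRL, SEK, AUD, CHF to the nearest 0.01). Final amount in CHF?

KRW 3,300 × 0.00367498 = BRL 12.13
BRL 12.13 ÷ 0.554899 = SEK 21.86
SEK 21.86 × 0.153192 = AUD 3.35
AUD 3.35 × 0.616882 = CHF 2.07

CHF 2.07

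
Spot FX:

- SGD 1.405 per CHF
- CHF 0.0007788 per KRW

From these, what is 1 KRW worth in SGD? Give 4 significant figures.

KRW/SGD = 0.001094

1 KRW × 0.0007788 = 0.0007788 CHF
0.0007788 CHF × 1.405 = 0.00109421 SGD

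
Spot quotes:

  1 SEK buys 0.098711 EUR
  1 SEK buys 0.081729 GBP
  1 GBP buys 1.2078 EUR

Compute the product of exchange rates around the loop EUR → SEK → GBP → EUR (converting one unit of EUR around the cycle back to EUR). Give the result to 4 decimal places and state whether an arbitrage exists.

Around EUR → SEK → GBP → EUR: 1 ÷ 0.098711 × 0.081729 × 1.2078 = 1.000013
Product ≈ 1 (deviation 0.001%, within rounding noise).

1.0000 (no arbitrage)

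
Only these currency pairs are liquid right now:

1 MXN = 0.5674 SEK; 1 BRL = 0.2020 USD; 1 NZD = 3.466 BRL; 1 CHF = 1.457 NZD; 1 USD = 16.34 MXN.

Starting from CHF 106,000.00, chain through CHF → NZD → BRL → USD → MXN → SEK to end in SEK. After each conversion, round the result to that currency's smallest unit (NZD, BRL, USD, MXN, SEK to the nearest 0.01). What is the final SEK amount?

SEK 1,002,505.45

CHF 106,000.00 × 1.457 = NZD 154,442.00
NZD 154,442.00 × 3.466 = BRL 535,295.97
BRL 535,295.97 × 0.2020 = USD 108,129.79
USD 108,129.79 × 16.34 = MXN 1,766,840.77
MXN 1,766,840.77 × 0.5674 = SEK 1,002,505.45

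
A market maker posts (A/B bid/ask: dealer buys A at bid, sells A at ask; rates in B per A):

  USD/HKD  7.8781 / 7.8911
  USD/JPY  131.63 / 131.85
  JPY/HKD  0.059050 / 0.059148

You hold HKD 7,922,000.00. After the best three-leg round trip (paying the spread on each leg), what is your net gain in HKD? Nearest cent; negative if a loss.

Best loop HKD → JPY → USD → HKD:
HKD 7,922,000.00 ÷ 0.059148 (buy JPY at ask) = JPY 133,935,213
JPY 133,935,213 ÷ 131.85 (buy USD at ask) = USD 1,015,815.04
USD 1,015,815.04 × 7.8781 (sell USD at bid) = HKD 8,002,692.49

Net profit: HKD 80,692.49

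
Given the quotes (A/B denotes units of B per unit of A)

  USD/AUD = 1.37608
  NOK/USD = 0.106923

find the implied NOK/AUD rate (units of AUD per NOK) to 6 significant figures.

1 NOK × 0.106923 = 0.106923 USD
0.106923 USD × 1.37608 = 0.147135 AUD

NOK/AUD = 0.147135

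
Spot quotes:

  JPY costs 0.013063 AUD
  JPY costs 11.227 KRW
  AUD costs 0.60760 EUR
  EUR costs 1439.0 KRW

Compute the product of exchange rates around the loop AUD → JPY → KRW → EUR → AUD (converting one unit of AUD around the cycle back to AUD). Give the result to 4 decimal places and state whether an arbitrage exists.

Around AUD → JPY → KRW → EUR → AUD: 1 ÷ 0.013063 × 11.227 ÷ 1439.0 ÷ 0.60760 = 0.982974
Product < 1; profitable direction is AUD → EUR → KRW → JPY → AUD.

0.9830 (arbitrage exists)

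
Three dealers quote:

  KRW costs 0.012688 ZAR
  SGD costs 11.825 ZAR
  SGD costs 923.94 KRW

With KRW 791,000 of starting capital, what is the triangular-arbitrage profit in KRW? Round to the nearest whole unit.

Profit: KRW 6,886

Profitable loop is KRW → SGD → ZAR → KRW:
KRW 791,000 ÷ 923.94 = SGD 856.12
SGD 856.12 × 11.825 = ZAR 10,123.57
ZAR 10,123.57 ÷ 0.012688 = KRW 797,886
Profit = KRW 797,886 − KRW 791,000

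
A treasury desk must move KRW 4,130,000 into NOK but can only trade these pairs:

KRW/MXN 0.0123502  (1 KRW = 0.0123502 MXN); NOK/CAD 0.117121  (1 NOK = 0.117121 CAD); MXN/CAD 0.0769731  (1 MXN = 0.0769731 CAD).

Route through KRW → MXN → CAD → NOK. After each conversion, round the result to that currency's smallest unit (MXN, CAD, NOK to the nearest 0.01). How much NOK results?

NOK 33,521.91

KRW 4,130,000 × 0.0123502 = MXN 51,006.33
MXN 51,006.33 × 0.0769731 = CAD 3,926.12
CAD 3,926.12 ÷ 0.117121 = NOK 33,521.91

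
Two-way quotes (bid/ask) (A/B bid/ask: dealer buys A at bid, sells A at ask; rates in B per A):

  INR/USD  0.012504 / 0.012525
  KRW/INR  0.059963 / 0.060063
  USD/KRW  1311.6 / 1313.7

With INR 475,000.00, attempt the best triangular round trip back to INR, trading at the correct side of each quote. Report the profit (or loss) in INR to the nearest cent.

Best loop INR → KRW → USD → INR:
INR 475,000.00 ÷ 0.060063 (buy KRW at ask) = KRW 7,908,363
KRW 7,908,363 ÷ 1313.7 (buy USD at ask) = USD 6,019.92
USD 6,019.92 ÷ 0.012525 (buy INR at ask) = INR 480,631.97

Net profit: INR 5,631.97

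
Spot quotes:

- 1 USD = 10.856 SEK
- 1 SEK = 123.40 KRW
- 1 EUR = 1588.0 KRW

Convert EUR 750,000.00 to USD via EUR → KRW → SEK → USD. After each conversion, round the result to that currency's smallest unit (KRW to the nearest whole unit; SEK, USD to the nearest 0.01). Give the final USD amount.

EUR 750,000.00 × 1588.0 = KRW 1,191,000,000
KRW 1,191,000,000 ÷ 123.40 = SEK 9,651,539.71
SEK 9,651,539.71 ÷ 10.856 = USD 889,051.19

USD 889,051.19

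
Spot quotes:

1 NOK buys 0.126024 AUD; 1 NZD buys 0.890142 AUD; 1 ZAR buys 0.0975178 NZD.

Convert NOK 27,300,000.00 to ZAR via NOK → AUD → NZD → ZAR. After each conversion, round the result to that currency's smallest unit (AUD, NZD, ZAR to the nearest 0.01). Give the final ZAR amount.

ZAR 39,634,439.35

NOK 27,300,000.00 × 0.126024 = AUD 3,440,455.20
AUD 3,440,455.20 ÷ 0.890142 = NZD 3,865,063.33
NZD 3,865,063.33 ÷ 0.0975178 = ZAR 39,634,439.35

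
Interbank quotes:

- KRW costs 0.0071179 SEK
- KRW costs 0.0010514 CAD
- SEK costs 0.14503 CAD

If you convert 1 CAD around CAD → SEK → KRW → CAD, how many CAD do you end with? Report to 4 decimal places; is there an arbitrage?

Around CAD → SEK → KRW → CAD: 1 ÷ 0.14503 ÷ 0.0071179 × 0.0010514 = 1.018493
Product > 1; profitable direction is CAD → SEK → KRW → CAD.

1.0185 (arbitrage exists)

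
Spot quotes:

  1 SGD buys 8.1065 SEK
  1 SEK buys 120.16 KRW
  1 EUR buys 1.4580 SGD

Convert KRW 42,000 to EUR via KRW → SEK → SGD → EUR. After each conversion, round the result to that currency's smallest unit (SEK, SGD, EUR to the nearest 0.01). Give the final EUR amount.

KRW 42,000 ÷ 120.16 = SEK 349.53
SEK 349.53 ÷ 8.1065 = SGD 43.12
SGD 43.12 ÷ 1.4580 = EUR 29.57

EUR 29.57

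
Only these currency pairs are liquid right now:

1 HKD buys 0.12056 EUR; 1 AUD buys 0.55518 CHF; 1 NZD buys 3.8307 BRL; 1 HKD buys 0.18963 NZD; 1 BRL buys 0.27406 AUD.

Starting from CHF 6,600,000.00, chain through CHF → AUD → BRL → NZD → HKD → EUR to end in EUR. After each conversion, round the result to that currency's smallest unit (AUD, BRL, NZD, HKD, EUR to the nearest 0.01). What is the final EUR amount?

CHF 6,600,000.00 ÷ 0.55518 = AUD 11,888,036.31
AUD 11,888,036.31 ÷ 0.27406 = BRL 43,377,495.11
BRL 43,377,495.11 ÷ 3.8307 = NZD 11,323,647.14
NZD 11,323,647.14 ÷ 0.18963 = HKD 59,714,428.84
HKD 59,714,428.84 × 0.12056 = EUR 7,199,171.54

EUR 7,199,171.54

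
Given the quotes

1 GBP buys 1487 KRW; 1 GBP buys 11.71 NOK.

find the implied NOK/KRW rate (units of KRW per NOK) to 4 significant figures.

NOK/KRW = 127.0

1 NOK ÷ 11.71 = 0.0853971 GBP
0.0853971 GBP × 1487 = 126.985 KRW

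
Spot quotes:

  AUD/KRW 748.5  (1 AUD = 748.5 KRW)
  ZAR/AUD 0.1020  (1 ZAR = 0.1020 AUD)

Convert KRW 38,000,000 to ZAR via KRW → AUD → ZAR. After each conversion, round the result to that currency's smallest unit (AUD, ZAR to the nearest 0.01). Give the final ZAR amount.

ZAR 497,727.45

KRW 38,000,000 ÷ 748.5 = AUD 50,768.20
AUD 50,768.20 ÷ 0.1020 = ZAR 497,727.45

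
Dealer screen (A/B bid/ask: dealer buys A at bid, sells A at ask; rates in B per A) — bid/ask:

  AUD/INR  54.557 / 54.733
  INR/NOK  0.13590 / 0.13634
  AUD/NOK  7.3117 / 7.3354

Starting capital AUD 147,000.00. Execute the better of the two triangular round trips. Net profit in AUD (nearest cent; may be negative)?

Best loop AUD → INR → NOK → AUD:
AUD 147,000.00 × 54.557 (sell AUD at bid) = INR 8,019,879.00
INR 8,019,879.00 × 0.13590 (sell INR at bid) = NOK 1,089,901.56
NOK 1,089,901.56 ÷ 7.3354 (buy AUD at ask) = AUD 148,581.07

Net profit: AUD 1,581.07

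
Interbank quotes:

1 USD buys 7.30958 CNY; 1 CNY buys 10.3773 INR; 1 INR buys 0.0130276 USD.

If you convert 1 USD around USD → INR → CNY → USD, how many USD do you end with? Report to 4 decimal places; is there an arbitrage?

Around USD → INR → CNY → USD: 1 ÷ 0.0130276 ÷ 10.3773 ÷ 7.30958 = 1.011949
Product > 1; profitable direction is USD → INR → CNY → USD.

1.0119 (arbitrage exists)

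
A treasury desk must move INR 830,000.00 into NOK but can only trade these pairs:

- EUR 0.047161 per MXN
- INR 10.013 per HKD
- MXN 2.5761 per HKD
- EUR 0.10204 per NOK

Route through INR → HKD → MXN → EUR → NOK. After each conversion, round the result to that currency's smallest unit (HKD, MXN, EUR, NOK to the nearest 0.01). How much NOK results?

INR 830,000.00 ÷ 10.013 = HKD 82,892.24
HKD 82,892.24 × 2.5761 = MXN 213,538.70
MXN 213,538.70 × 0.047161 = EUR 10,070.70
EUR 10,070.70 ÷ 0.10204 = NOK 98,693.65

NOK 98,693.65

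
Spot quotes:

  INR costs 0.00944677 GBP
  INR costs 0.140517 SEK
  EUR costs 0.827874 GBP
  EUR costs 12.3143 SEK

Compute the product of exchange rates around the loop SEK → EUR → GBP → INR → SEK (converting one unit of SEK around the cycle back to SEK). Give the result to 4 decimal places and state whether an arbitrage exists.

1.0000 (no arbitrage)

Around SEK → EUR → GBP → INR → SEK: 1 ÷ 12.3143 × 0.827874 ÷ 0.00944677 × 0.140517 = 1.000000
Product ≈ 1 (deviation 0.000%, within rounding noise).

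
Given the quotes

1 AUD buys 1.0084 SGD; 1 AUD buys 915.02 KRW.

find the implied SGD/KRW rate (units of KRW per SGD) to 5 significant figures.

1 SGD ÷ 1.0084 = 0.99167 AUD
0.99167 AUD × 915.02 = 907.398 KRW

SGD/KRW = 907.40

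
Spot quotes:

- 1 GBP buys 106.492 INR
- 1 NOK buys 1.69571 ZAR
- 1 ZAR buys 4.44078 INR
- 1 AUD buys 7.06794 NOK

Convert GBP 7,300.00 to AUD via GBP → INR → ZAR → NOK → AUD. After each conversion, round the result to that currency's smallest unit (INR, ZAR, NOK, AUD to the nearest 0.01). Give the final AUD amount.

AUD 14,606.16

GBP 7,300.00 × 106.492 = INR 777,391.60
INR 777,391.60 ÷ 4.44078 = ZAR 175,057.44
ZAR 175,057.44 ÷ 1.69571 = NOK 103,235.48
NOK 103,235.48 ÷ 7.06794 = AUD 14,606.16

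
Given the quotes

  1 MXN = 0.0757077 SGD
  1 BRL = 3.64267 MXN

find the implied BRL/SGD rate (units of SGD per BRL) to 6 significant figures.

1 BRL × 3.64267 = 3.64267 MXN
3.64267 MXN × 0.0757077 = 0.275778 SGD

BRL/SGD = 0.275778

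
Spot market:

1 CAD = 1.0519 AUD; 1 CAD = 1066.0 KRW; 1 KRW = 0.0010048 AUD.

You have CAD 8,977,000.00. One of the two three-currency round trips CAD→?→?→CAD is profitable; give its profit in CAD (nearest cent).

Profitable loop is CAD → KRW → AUD → CAD:
CAD 8,977,000.00 × 1066.0 = KRW 9,569,482,000
KRW 9,569,482,000 × 0.0010048 = AUD 9,615,415.51
AUD 9,615,415.51 ÷ 1.0519 = CAD 9,140,997.73
Profit = CAD 9,140,997.73 − CAD 8,977,000.00

Profit: CAD 163,997.73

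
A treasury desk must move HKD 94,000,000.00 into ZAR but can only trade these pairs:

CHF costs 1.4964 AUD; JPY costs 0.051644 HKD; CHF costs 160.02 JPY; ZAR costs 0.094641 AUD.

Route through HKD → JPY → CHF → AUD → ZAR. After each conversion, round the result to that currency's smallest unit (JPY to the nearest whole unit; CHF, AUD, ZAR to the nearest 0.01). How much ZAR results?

ZAR 179,846,542.94

HKD 94,000,000.00 ÷ 0.051644 = JPY 1,820,153,358
JPY 1,820,153,358 ÷ 160.02 = CHF 11,374,536.67
CHF 11,374,536.67 × 1.4964 = AUD 17,020,856.67
AUD 17,020,856.67 ÷ 0.094641 = ZAR 179,846,542.94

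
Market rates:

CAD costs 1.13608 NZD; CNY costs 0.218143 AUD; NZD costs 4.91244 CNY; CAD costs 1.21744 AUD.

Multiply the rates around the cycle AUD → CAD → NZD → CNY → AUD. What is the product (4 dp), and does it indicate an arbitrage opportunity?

1.0000 (no arbitrage)

Around AUD → CAD → NZD → CNY → AUD: 1 ÷ 1.21744 × 1.13608 × 4.91244 × 0.218143 = 1.000000
Product ≈ 1 (deviation 0.000%, within rounding noise).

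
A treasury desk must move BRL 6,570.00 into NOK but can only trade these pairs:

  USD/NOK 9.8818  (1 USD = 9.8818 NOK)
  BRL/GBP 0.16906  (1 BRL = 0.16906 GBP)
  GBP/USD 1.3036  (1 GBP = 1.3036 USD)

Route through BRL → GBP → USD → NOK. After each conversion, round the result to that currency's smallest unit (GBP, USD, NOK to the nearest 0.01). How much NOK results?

BRL 6,570.00 × 0.16906 = GBP 1,110.72
GBP 1,110.72 × 1.3036 = USD 1,447.93
USD 1,447.93 × 9.8818 = NOK 14,308.15

NOK 14,308.15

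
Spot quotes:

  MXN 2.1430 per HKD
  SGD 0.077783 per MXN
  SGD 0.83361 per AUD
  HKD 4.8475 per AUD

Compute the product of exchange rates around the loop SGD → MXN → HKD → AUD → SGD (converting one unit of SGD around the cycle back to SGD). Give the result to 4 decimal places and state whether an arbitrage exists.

1.0317 (arbitrage exists)

Around SGD → MXN → HKD → AUD → SGD: 1 ÷ 0.077783 ÷ 2.1430 ÷ 4.8475 × 0.83361 = 1.031664
Product > 1; profitable direction is SGD → MXN → HKD → AUD → SGD.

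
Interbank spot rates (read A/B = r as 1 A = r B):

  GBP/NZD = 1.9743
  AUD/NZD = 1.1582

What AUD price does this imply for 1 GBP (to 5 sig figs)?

GBP/AUD = 1.7046

1 GBP × 1.9743 = 1.9743 NZD
1.9743 NZD ÷ 1.1582 = 1.70463 AUD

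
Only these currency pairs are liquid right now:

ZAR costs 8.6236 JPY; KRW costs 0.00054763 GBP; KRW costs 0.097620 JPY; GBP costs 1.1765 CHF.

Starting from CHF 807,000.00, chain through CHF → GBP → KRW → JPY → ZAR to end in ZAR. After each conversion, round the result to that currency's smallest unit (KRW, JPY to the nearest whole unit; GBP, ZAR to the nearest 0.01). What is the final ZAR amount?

ZAR 14,178,966.32

CHF 807,000.00 ÷ 1.1765 = GBP 685,932.85
GBP 685,932.85 ÷ 0.00054763 = KRW 1,252,547,979
KRW 1,252,547,979 × 0.097620 = JPY 122,273,734
JPY 122,273,734 ÷ 8.6236 = ZAR 14,178,966.32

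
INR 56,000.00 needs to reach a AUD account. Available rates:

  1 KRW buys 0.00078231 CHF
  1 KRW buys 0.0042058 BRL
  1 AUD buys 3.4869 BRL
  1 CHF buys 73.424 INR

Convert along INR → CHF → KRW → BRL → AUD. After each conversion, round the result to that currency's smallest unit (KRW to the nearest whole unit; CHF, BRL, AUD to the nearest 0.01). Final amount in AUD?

INR 56,000.00 ÷ 73.424 = CHF 762.69
CHF 762.69 ÷ 0.00078231 = KRW 974,920
KRW 974,920 × 0.0042058 = BRL 4,100.32
BRL 4,100.32 ÷ 3.4869 = AUD 1,175.92

AUD 1,175.92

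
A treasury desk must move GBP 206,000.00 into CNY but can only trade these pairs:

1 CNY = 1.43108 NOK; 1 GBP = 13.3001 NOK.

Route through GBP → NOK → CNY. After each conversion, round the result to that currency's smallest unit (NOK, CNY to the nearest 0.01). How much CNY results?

GBP 206,000.00 × 13.3001 = NOK 2,739,820.60
NOK 2,739,820.60 ÷ 1.43108 = CNY 1,914,512.54

CNY 1,914,512.54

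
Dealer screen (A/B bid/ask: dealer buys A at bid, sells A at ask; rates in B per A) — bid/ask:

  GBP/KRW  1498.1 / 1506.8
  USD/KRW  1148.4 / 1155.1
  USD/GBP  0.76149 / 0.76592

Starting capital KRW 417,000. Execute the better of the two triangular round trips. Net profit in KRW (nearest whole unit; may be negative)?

Net result: KRW -2,055 (no profitable arbitrage after spreads)

Best loop KRW → GBP → USD → KRW:
KRW 417,000 ÷ 1506.8 (buy GBP at ask) = GBP 276.75
GBP 276.75 ÷ 0.76592 (buy USD at ask) = USD 361.32
USD 361.32 × 1148.4 (sell USD at bid) = KRW 414,945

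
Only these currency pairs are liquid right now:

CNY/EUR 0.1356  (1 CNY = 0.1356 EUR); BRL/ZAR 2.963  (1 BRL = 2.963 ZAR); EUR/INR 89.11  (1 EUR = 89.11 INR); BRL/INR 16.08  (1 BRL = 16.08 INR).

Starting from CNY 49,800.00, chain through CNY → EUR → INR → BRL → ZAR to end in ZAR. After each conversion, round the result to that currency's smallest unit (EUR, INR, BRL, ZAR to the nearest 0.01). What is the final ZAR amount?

ZAR 110,882.01

CNY 49,800.00 × 0.1356 = EUR 6,752.88
EUR 6,752.88 × 89.11 = INR 601,749.14
INR 601,749.14 ÷ 16.08 = BRL 37,422.21
BRL 37,422.21 × 2.963 = ZAR 110,882.01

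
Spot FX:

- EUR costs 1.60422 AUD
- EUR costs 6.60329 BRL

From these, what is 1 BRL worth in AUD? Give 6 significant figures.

BRL/AUD = 0.242943

1 BRL ÷ 6.60329 = 0.15144 EUR
0.15144 EUR × 1.60422 = 0.242943 AUD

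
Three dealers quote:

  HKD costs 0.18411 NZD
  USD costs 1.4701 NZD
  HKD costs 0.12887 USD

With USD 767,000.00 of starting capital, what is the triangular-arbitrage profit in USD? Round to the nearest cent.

Profit: USD 22,253.82

Profitable loop is USD → NZD → HKD → USD:
USD 767,000.00 × 1.4701 = NZD 1,127,566.70
NZD 1,127,566.70 ÷ 0.18411 = HKD 6,124,418.55
HKD 6,124,418.55 × 0.12887 = USD 789,253.82
Profit = USD 789,253.82 − USD 767,000.00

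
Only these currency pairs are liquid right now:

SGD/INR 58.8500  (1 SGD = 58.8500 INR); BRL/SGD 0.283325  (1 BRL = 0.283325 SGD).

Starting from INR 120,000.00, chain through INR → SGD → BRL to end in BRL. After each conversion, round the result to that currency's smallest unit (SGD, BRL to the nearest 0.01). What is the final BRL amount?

INR 120,000.00 ÷ 58.8500 = SGD 2,039.08
SGD 2,039.08 ÷ 0.283325 = BRL 7,196.96

BRL 7,196.96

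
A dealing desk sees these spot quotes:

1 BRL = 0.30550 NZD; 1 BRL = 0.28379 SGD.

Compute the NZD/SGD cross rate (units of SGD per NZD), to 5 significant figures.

NZD/SGD = 0.92894

1 NZD ÷ 0.30550 = 3.27332 BRL
3.27332 BRL × 0.28379 = 0.928936 SGD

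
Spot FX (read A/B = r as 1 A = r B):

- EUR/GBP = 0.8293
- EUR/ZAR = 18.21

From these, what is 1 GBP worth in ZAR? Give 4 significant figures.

1 GBP ÷ 0.8293 = 1.20584 EUR
1.20584 EUR × 18.21 = 21.9583 ZAR

GBP/ZAR = 21.96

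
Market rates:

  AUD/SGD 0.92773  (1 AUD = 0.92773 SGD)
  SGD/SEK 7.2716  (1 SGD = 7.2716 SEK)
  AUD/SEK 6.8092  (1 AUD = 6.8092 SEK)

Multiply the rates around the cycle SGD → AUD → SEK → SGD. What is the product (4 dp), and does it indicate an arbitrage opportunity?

Around SGD → AUD → SEK → SGD: 1 ÷ 0.92773 × 6.8092 ÷ 7.2716 = 1.009356
Product > 1; profitable direction is SGD → AUD → SEK → SGD.

1.0094 (arbitrage exists)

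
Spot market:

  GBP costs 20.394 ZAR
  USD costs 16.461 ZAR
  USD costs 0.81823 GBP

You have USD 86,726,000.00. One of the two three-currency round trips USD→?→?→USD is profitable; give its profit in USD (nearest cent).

Profitable loop is USD → GBP → ZAR → USD:
USD 86,726,000.00 × 0.81823 = GBP 70,961,814.98
GBP 70,961,814.98 × 20.394 = ZAR 1,447,195,254.70
ZAR 1,447,195,254.70 ÷ 16.461 = USD 87,916,606.20
Profit = USD 87,916,606.20 − USD 86,726,000.00

Profit: USD 1,190,606.20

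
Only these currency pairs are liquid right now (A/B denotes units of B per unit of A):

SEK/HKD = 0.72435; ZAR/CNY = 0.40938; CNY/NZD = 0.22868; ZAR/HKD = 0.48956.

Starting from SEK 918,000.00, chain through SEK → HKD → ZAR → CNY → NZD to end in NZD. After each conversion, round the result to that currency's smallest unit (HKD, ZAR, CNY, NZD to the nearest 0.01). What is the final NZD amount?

NZD 127,156.93

SEK 918,000.00 × 0.72435 = HKD 664,953.30
HKD 664,953.30 ÷ 0.48956 = ZAR 1,358,267.22
ZAR 1,358,267.22 × 0.40938 = CNY 556,047.43
CNY 556,047.43 × 0.22868 = NZD 127,156.93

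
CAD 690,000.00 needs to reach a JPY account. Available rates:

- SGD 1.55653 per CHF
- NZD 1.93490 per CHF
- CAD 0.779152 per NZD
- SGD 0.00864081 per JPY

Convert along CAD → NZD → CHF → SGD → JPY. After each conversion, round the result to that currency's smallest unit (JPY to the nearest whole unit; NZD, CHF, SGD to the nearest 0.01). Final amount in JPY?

CAD 690,000.00 ÷ 0.779152 = NZD 885,578.17
NZD 885,578.17 ÷ 1.93490 = CHF 457,686.79
CHF 457,686.79 × 1.55653 = SGD 712,403.22
SGD 712,403.22 ÷ 0.00864081 = JPY 82,446,347

JPY 82,446,347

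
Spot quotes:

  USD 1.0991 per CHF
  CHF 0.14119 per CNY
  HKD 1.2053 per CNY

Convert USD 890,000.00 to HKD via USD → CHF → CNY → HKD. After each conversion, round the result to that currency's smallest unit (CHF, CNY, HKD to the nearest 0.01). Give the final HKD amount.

USD 890,000.00 ÷ 1.0991 = CHF 809,753.43
CHF 809,753.43 ÷ 0.14119 = CNY 5,735,203.84
CNY 5,735,203.84 × 1.2053 = HKD 6,912,641.19

HKD 6,912,641.19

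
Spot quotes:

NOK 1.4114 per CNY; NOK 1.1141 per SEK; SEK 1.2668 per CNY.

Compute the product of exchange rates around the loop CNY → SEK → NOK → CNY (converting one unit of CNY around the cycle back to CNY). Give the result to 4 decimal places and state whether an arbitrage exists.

Around CNY → SEK → NOK → CNY: 1 × 1.2668 × 1.1141 ÷ 1.4114 = 0.999959
Product ≈ 1 (deviation 0.004%, within rounding noise).

1.0000 (no arbitrage)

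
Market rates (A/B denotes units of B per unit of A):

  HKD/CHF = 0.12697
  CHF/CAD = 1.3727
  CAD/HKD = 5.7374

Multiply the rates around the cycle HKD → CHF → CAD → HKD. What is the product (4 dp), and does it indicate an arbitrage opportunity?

1.0000 (no arbitrage)

Around HKD → CHF → CAD → HKD: 1 × 0.12697 × 1.3727 × 5.7374 = 0.999981
Product ≈ 1 (deviation 0.002%, within rounding noise).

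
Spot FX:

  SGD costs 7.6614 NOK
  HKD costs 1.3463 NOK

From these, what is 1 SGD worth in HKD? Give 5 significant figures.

1 SGD × 7.6614 = 7.6614 NOK
7.6614 NOK ÷ 1.3463 = 5.69071 HKD

SGD/HKD = 5.6907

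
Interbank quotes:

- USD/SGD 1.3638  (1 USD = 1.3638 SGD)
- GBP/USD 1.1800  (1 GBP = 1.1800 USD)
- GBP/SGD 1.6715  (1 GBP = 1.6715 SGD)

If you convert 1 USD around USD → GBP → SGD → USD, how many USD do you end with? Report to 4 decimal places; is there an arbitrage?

1.0387 (arbitrage exists)

Around USD → GBP → SGD → USD: 1 ÷ 1.1800 × 1.6715 ÷ 1.3638 = 1.038661
Product > 1; profitable direction is USD → GBP → SGD → USD.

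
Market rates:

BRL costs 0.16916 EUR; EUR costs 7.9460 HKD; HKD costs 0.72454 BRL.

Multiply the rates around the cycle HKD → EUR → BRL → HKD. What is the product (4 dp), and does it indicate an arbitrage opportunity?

1.0268 (arbitrage exists)

Around HKD → EUR → BRL → HKD: 1 ÷ 7.9460 ÷ 0.16916 ÷ 0.72454 = 1.026813
Product > 1; profitable direction is HKD → EUR → BRL → HKD.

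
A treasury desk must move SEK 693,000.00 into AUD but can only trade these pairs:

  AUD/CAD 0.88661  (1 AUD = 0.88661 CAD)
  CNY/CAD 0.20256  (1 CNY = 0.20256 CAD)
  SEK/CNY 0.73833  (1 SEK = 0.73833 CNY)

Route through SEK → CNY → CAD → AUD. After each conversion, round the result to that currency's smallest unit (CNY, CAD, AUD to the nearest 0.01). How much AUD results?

SEK 693,000.00 × 0.73833 = CNY 511,662.69
CNY 511,662.69 × 0.20256 = CAD 103,642.39
CAD 103,642.39 ÷ 0.88661 = AUD 116,897.38

AUD 116,897.38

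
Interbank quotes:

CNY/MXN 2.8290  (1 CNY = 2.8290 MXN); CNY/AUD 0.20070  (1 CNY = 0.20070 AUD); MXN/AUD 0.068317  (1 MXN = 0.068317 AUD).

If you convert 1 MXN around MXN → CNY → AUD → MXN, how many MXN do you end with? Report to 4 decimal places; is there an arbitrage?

Around MXN → CNY → AUD → MXN: 1 ÷ 2.8290 × 0.20070 ÷ 0.068317 = 1.038450
Product > 1; profitable direction is MXN → CNY → AUD → MXN.

1.0385 (arbitrage exists)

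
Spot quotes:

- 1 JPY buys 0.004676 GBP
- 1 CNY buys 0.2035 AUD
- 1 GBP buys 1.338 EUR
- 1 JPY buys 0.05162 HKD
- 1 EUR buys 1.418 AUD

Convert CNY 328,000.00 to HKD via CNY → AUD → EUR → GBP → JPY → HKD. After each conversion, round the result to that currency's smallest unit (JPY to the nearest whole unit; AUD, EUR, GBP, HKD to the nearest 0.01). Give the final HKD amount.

CNY 328,000.00 × 0.2035 = AUD 66,748.00
AUD 66,748.00 ÷ 1.418 = EUR 47,071.93
EUR 47,071.93 ÷ 1.338 = GBP 35,180.81
GBP 35,180.81 ÷ 0.004676 = JPY 7,523,698
JPY 7,523,698 × 0.05162 = HKD 388,373.29

HKD 388,373.29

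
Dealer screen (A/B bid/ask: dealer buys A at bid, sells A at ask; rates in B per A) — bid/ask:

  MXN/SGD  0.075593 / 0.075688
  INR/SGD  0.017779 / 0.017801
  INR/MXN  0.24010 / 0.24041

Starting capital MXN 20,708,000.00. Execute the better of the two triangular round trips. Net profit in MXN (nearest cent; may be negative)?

Best loop MXN → SGD → INR → MXN:
MXN 20,708,000.00 × 0.075593 (sell MXN at bid) = SGD 1,565,379.84
SGD 1,565,379.84 ÷ 0.017801 (buy INR at ask) = INR 87,937,747.54
INR 87,937,747.54 × 0.24010 (sell INR at bid) = MXN 21,113,853.18

Net profit: MXN 405,853.18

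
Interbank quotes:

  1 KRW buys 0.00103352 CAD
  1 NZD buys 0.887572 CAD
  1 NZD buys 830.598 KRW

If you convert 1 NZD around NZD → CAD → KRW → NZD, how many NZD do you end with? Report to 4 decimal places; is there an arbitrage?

1.0339 (arbitrage exists)

Around NZD → CAD → KRW → NZD: 1 × 0.887572 ÷ 0.00103352 ÷ 830.598 = 1.033936
Product > 1; profitable direction is NZD → CAD → KRW → NZD.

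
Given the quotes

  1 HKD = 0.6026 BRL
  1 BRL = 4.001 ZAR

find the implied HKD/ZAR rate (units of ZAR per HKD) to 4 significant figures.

HKD/ZAR = 2.411

1 HKD × 0.6026 = 0.6026 BRL
0.6026 BRL × 4.001 = 2.411 ZAR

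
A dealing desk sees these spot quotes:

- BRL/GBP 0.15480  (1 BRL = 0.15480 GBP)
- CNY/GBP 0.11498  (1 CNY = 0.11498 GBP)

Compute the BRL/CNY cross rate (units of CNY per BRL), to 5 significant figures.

1 BRL × 0.15480 = 0.1548 GBP
0.1548 GBP ÷ 0.11498 = 1.34632 CNY

BRL/CNY = 1.3463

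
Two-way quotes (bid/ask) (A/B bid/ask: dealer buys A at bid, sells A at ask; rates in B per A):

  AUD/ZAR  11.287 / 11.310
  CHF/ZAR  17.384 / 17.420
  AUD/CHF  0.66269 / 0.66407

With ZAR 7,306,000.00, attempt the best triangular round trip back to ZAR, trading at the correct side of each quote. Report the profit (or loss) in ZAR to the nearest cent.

Best loop ZAR → AUD → CHF → ZAR:
ZAR 7,306,000.00 ÷ 11.310 (buy AUD at ask) = AUD 645,977.01
AUD 645,977.01 × 0.66269 (sell AUD at bid) = CHF 428,082.51
CHF 428,082.51 × 17.384 (sell CHF at bid) = ZAR 7,441,786.28

Net profit: ZAR 135,786.28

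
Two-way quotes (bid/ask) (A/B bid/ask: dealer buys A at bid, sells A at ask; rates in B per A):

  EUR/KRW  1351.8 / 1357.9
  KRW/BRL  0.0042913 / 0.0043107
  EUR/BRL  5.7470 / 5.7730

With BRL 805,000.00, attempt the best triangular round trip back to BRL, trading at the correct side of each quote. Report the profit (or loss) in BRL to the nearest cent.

Best loop BRL → EUR → KRW → BRL:
BRL 805,000.00 ÷ 5.7730 (buy EUR at ask) = EUR 139,442.23
EUR 139,442.23 × 1351.8 (sell EUR at bid) = KRW 188,498,008
KRW 188,498,008 × 0.0042913 (sell KRW at bid) = BRL 808,901.50

Net profit: BRL 3,901.50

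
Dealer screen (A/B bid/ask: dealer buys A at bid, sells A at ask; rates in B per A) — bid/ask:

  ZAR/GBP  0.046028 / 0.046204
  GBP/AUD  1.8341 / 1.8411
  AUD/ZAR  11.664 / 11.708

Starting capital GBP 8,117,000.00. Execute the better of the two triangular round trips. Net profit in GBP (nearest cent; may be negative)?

Net profit: GBP 32,967.54

Best loop GBP → ZAR → AUD → GBP:
GBP 8,117,000.00 ÷ 0.046204 (buy ZAR at ask) = ZAR 175,677,430.53
ZAR 175,677,430.53 ÷ 11.708 (buy AUD at ask) = AUD 15,004,905.24
AUD 15,004,905.24 ÷ 1.8411 (buy GBP at ask) = GBP 8,149,967.54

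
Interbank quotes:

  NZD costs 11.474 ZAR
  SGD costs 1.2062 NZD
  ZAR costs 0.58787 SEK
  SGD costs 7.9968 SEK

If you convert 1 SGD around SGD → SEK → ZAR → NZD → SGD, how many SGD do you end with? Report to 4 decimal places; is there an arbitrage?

0.9829 (arbitrage exists)

Around SGD → SEK → ZAR → NZD → SGD: 1 × 7.9968 ÷ 0.58787 ÷ 11.474 ÷ 1.2062 = 0.982881
Product < 1; profitable direction is SGD → NZD → ZAR → SEK → SGD.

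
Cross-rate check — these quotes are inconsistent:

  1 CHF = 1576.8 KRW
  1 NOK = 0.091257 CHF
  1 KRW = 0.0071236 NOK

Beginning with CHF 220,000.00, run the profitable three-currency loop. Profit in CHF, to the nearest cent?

Profitable loop is CHF → KRW → NOK → CHF:
CHF 220,000.00 × 1576.8 = KRW 346,896,000
KRW 346,896,000 × 0.0071236 = NOK 2,471,148.35
NOK 2,471,148.35 × 0.091257 = CHF 225,509.58
Profit = CHF 225,509.58 − CHF 220,000.00

Profit: CHF 5,509.58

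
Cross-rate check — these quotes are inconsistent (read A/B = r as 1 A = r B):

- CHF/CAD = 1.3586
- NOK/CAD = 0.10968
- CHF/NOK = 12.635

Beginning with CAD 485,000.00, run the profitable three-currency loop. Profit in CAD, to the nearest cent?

Profitable loop is CAD → CHF → NOK → CAD:
CAD 485,000.00 ÷ 1.3586 = CHF 356,985.13
CHF 356,985.13 × 12.635 = NOK 4,510,507.14
NOK 4,510,507.14 × 0.10968 = CAD 494,712.42
Profit = CAD 494,712.42 − CAD 485,000.00

Profit: CAD 9,712.42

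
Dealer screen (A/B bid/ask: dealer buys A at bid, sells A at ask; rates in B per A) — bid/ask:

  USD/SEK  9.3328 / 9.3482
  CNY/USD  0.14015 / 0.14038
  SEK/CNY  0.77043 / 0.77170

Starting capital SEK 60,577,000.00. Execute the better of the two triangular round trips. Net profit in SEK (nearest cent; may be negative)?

Best loop SEK → CNY → USD → SEK:
SEK 60,577,000.00 × 0.77043 (sell SEK at bid) = CNY 46,670,338.11
CNY 46,670,338.11 × 0.14015 (sell CNY at bid) = USD 6,540,847.89
USD 6,540,847.89 × 9.3328 (sell USD at bid) = SEK 61,044,425.15

Net profit: SEK 467,425.15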